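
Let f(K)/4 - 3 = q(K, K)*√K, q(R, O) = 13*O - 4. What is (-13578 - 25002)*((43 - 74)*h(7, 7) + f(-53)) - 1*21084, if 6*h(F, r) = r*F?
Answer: 9283126 + 106943760*I*√53 ≈ 9.2831e+6 + 7.7856e+8*I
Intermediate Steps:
q(R, O) = -4 + 13*O
h(F, r) = F*r/6 (h(F, r) = (r*F)/6 = (F*r)/6 = F*r/6)
f(K) = 12 + 4*√K*(-4 + 13*K) (f(K) = 12 + 4*((-4 + 13*K)*√K) = 12 + 4*(√K*(-4 + 13*K)) = 12 + 4*√K*(-4 + 13*K))
(-13578 - 25002)*((43 - 74)*h(7, 7) + f(-53)) - 1*21084 = (-13578 - 25002)*((43 - 74)*((⅙)*7*7) + (12 + 4*√(-53)*(-4 + 13*(-53)))) - 1*21084 = -38580*(-31*49/6 + (12 + 4*(I*√53)*(-4 - 689))) - 21084 = -38580*(-1519/6 + (12 + 4*(I*√53)*(-693))) - 21084 = -38580*(-1519/6 + (12 - 2772*I*√53)) - 21084 = -38580*(-1447/6 - 2772*I*√53) - 21084 = (9304210 + 106943760*I*√53) - 21084 = 9283126 + 106943760*I*√53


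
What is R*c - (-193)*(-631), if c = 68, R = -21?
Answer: -123211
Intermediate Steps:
R*c - (-193)*(-631) = -21*68 - (-193)*(-631) = -1428 - 1*121783 = -1428 - 121783 = -123211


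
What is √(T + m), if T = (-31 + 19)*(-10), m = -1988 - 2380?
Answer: 6*I*√118 ≈ 65.177*I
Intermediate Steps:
m = -4368
T = 120 (T = -12*(-10) = 120)
√(T + m) = √(120 - 4368) = √(-4248) = 6*I*√118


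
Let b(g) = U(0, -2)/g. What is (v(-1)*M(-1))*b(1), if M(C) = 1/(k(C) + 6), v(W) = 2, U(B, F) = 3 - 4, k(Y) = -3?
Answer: -⅔ ≈ -0.66667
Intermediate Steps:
U(B, F) = -1
b(g) = -1/g
M(C) = ⅓ (M(C) = 1/(-3 + 6) = 1/3 = ⅓)
(v(-1)*M(-1))*b(1) = (2*(⅓))*(-1/1) = 2*(-1*1)/3 = (⅔)*(-1) = -⅔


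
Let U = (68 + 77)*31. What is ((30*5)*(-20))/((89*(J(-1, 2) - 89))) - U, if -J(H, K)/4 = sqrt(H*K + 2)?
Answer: -35601895/7921 ≈ -4494.6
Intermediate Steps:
J(H, K) = -4*sqrt(2 + H*K) (J(H, K) = -4*sqrt(H*K + 2) = -4*sqrt(2 + H*K))
U = 4495 (U = 145*31 = 4495)
((30*5)*(-20))/((89*(J(-1, 2) - 89))) - U = ((30*5)*(-20))/((89*(-4*sqrt(2 - 1*2) - 89))) - 1*4495 = (150*(-20))/((89*(-4*sqrt(2 - 2) - 89))) - 4495 = -3000*1/(89*(-4*sqrt(0) - 89)) - 4495 = -3000*1/(89*(-4*0 - 89)) - 4495 = -3000*1/(89*(0 - 89)) - 4495 = -3000/(89*(-89)) - 4495 = -3000/(-7921) - 4495 = -3000*(-1/7921) - 4495 = 3000/7921 - 4495 = -35601895/7921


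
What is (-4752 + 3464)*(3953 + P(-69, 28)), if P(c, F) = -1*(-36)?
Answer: -5137832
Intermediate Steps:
P(c, F) = 36
(-4752 + 3464)*(3953 + P(-69, 28)) = (-4752 + 3464)*(3953 + 36) = -1288*3989 = -5137832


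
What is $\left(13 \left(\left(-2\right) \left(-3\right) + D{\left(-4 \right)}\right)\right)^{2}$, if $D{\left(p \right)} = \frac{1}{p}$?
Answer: $\frac{89401}{16} \approx 5587.6$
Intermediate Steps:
$\left(13 \left(\left(-2\right) \left(-3\right) + D{\left(-4 \right)}\right)\right)^{2} = \left(13 \left(\left(-2\right) \left(-3\right) + \frac{1}{-4}\right)\right)^{2} = \left(13 \left(6 - \frac{1}{4}\right)\right)^{2} = \left(13 \cdot \frac{23}{4}\right)^{2} = \left(\frac{299}{4}\right)^{2} = \frac{89401}{16}$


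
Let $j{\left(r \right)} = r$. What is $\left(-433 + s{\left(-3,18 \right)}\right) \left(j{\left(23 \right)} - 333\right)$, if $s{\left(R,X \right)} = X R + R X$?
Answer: $167710$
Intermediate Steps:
$s{\left(R,X \right)} = 2 R X$ ($s{\left(R,X \right)} = R X + R X = 2 R X$)
$\left(-433 + s{\left(-3,18 \right)}\right) \left(j{\left(23 \right)} - 333\right) = \left(-433 + 2 \left(-3\right) 18\right) \left(23 - 333\right) = \left(-433 - 108\right) \left(-310\right) = \left(-541\right) \left(-310\right) = 167710$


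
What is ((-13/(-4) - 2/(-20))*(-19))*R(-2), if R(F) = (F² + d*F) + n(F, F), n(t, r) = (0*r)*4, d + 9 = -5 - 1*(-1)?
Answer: -3819/2 ≈ -1909.5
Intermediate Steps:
d = -13 (d = -9 + (-5 - 1*(-1)) = -9 + (-5 + 1) = -9 - 4 = -13)
n(t, r) = 0 (n(t, r) = 0*4 = 0)
R(F) = F² - 13*F (R(F) = (F² - 13*F) + 0 = F² - 13*F)
((-13/(-4) - 2/(-20))*(-19))*R(-2) = ((-13/(-4) - 2/(-20))*(-19))*(-2*(-13 - 2)) = ((-13*(-¼) - 2*(-1/20))*(-19))*(-2*(-15)) = ((13/4 + ⅒)*(-19))*30 = ((67/20)*(-19))*30 = -1273/20*30 = -3819/2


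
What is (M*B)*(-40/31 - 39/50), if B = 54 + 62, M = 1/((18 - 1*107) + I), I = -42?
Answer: 186122/101525 ≈ 1.8333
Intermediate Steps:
M = -1/131 (M = 1/((18 - 1*107) - 42) = 1/((18 - 107) - 42) = 1/(-89 - 42) = 1/(-131) = -1/131 ≈ -0.0076336)
B = 116
(M*B)*(-40/31 - 39/50) = (-1/131*116)*(-40/31 - 39/50) = -116*(-40*1/31 - 39*1/50)/131 = -116*(-40/31 - 39/50)/131 = -116/131*(-3209/1550) = 186122/101525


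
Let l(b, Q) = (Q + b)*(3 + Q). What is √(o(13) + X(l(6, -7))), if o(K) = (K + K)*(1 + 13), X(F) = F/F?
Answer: √365 ≈ 19.105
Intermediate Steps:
l(b, Q) = (3 + Q)*(Q + b)
X(F) = 1
o(K) = 28*K (o(K) = (2*K)*14 = 28*K)
√(o(13) + X(l(6, -7))) = √(28*13 + 1) = √(364 + 1) = √365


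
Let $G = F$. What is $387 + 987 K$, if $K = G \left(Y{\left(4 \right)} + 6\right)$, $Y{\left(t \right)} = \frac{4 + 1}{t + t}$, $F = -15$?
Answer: $- \frac{781569}{8} \approx -97696.0$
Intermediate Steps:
$G = -15$
$Y{\left(t \right)} = \frac{5}{2 t}$
$K = - \frac{795}{8}$ ($K = - 15 \left(\frac{5}{2 \cdot 4} + 6\right) = - 15 \left(\frac{5}{2} \cdot \frac{1}{4} + 6\right) = - 15 \left(\frac{5}{8} + 6\right) = \left(-15\right) \frac{53}{8} = - \frac{795}{8} \approx -99.375$)
$387 + 987 K = 387 + 987 \left(- \frac{795}{8}\right) = 387 - \frac{784665}{8} = - \frac{781569}{8}$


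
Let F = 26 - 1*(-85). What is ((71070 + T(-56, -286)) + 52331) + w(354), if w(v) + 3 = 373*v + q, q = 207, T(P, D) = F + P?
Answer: 255702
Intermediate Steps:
F = 111 (F = 26 + 85 = 111)
T(P, D) = 111 + P
w(v) = 204 + 373*v (w(v) = -3 + (373*v + 207) = -3 + (207 + 373*v) = 204 + 373*v)
((71070 + T(-56, -286)) + 52331) + w(354) = ((71070 + (111 - 56)) + 52331) + (204 + 373*354) = ((71070 + 55) + 52331) + (204 + 132042) = (71125 + 52331) + 132246 = 123456 + 132246 = 255702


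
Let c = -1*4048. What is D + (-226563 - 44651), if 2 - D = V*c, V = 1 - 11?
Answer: -311692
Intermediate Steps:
c = -4048
V = -10
D = -40478 (D = 2 - (-10)*(-4048) = 2 - 1*40480 = 2 - 40480 = -40478)
D + (-226563 - 44651) = -40478 + (-226563 - 44651) = -40478 - 271214 = -311692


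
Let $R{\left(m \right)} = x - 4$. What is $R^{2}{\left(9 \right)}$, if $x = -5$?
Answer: $81$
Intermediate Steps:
$R{\left(m \right)} = -9$ ($R{\left(m \right)} = -5 - 4 = -9$)
$R^{2}{\left(9 \right)} = \left(-9\right)^{2} = 81$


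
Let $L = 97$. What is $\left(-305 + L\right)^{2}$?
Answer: $43264$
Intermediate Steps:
$\left(-305 + L\right)^{2} = \left(-305 + 97\right)^{2} = \left(-208\right)^{2} = 43264$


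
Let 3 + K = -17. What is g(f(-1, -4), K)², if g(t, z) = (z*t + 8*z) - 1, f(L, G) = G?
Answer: 6561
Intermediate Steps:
K = -20 (K = -3 - 17 = -20)
g(t, z) = -1 + 8*z + t*z (g(t, z) = (t*z + 8*z) - 1 = (8*z + t*z) - 1 = -1 + 8*z + t*z)
g(f(-1, -4), K)² = (-1 + 8*(-20) - 4*(-20))² = (-1 - 160 + 80)² = (-81)² = 6561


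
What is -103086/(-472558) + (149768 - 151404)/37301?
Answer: 66784913/383193173 ≈ 0.17429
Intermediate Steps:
-103086/(-472558) + (149768 - 151404)/37301 = -103086*(-1/472558) - 1636*1/37301 = 2241/10273 - 1636/37301 = 66784913/383193173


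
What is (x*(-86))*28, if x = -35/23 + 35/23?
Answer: 0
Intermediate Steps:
x = 0 (x = -35*1/23 + 35*(1/23) = -35/23 + 35/23 = 0)
(x*(-86))*28 = (0*(-86))*28 = 0*28 = 0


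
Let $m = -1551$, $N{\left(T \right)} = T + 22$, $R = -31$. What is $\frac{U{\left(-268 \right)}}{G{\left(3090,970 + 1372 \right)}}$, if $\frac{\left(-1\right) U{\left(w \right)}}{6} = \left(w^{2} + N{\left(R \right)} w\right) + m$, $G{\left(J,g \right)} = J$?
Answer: $- \frac{14537}{103} \approx -141.14$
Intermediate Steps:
$N{\left(T \right)} = 22 + T$
$U{\left(w \right)} = 9306 - 6 w^{2} + 54 w$ ($U{\left(w \right)} = - 6 \left(\left(w^{2} + \left(22 - 31\right) w\right) - 1551\right) = - 6 \left(\left(w^{2} - 9 w\right) - 1551\right) = - 6 \left(-1551 + w^{2} - 9 w\right) = 9306 - 6 w^{2} + 54 w$)
$\frac{U{\left(-268 \right)}}{G{\left(3090,970 + 1372 \right)}} = \frac{9306 - 6 \left(-268\right)^{2} + 54 \left(-268\right)}{3090} = \left(9306 - 430944 - 14472\right) \frac{1}{3090} = \left(-436110\right) \frac{1}{3090} = - \frac{14537}{103}$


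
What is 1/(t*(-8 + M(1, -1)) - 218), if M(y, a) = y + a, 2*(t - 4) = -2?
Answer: -1/242 ≈ -0.0041322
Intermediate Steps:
t = 3 (t = 4 + (½)*(-2) = 4 - 1 = 3)
M(y, a) = a + y
1/(t*(-8 + M(1, -1)) - 218) = 1/(3*(-8 + (-1 + 1)) - 218) = 1/(3*(-8 + 0) - 218) = 1/(3*(-8) - 218) = 1/(-24 - 218) = 1/(-242) = -1/242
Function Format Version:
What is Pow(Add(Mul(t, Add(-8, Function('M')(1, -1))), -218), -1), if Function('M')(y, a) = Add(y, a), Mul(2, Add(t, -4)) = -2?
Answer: Rational(-1, 242) ≈ -0.0041322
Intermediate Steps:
t = 3 (t = Add(4, Mul(Rational(1, 2), -2)) = Add(4, -1) = 3)
Function('M')(y, a) = Add(a, y)
Pow(Add(Mul(t, Add(-8, Function('M')(1, -1))), -218), -1) = Pow(Add(Mul(3, Add(-8, Add(-1, 1))), -218), -1) = Pow(Add(Mul(3, Add(-8, 0)), -218), -1) = Pow(Add(Mul(3, -8), -218), -1) = Pow(Add(-24, -218), -1) = Pow(-242, -1) = Rational(-1, 242)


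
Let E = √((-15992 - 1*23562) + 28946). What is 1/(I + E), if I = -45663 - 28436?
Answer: -74099/5490672409 - 4*I*√663/5490672409 ≈ -1.3495e-5 - 1.8758e-8*I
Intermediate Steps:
I = -74099
E = 4*I*√663 (E = √((-15992 - 23562) + 28946) = √(-39554 + 28946) = √(-10608) = 4*I*√663 ≈ 103.0*I)
1/(I + E) = 1/(-74099 + 4*I*√663)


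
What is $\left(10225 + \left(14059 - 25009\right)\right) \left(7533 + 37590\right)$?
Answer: $-32714175$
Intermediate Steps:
$\left(10225 + \left(14059 - 25009\right)\right) \left(7533 + 37590\right) = \left(10225 + \left(14059 - 25009\right)\right) 45123 = \left(10225 - 10950\right) 45123 = \left(-725\right) 45123 = -32714175$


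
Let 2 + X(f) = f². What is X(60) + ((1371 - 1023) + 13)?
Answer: 3959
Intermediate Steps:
X(f) = -2 + f²
X(60) + ((1371 - 1023) + 13) = (-2 + 60²) + ((1371 - 1023) + 13) = (-2 + 3600) + (348 + 13) = 3598 + 361 = 3959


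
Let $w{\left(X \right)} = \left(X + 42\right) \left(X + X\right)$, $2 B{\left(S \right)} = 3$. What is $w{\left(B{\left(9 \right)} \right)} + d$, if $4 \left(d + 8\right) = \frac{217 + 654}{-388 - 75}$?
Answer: $\frac{225999}{1852} \approx 122.03$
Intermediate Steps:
$B{\left(S \right)} = \frac{3}{2}$ ($B{\left(S \right)} = \frac{1}{2} \cdot 3 = \frac{3}{2}$)
$w{\left(X \right)} = 2 X \left(42 + X\right)$ ($w{\left(X \right)} = \left(42 + X\right) 2 X = 2 X \left(42 + X\right)$)
$d = - \frac{15687}{1852}$ ($d = -8 + \frac{\left(217 + 654\right) \frac{1}{-388 - 75}}{4} = -8 + \frac{871 \frac{1}{-463}}{4} = -8 + \frac{871 \left(- \frac{1}{463}\right)}{4} = -8 + \frac{1}{4} \left(- \frac{871}{463}\right) = -8 - \frac{871}{1852} = - \frac{15687}{1852} \approx -8.4703$)
$w{\left(B{\left(9 \right)} \right)} + d = 2 \cdot \frac{3}{2} \left(42 + \frac{3}{2}\right) - \frac{15687}{1852} = 2 \cdot \frac{3}{2} \cdot \frac{87}{2} - \frac{15687}{1852} = \frac{261}{2} - \frac{15687}{1852} = \frac{225999}{1852}$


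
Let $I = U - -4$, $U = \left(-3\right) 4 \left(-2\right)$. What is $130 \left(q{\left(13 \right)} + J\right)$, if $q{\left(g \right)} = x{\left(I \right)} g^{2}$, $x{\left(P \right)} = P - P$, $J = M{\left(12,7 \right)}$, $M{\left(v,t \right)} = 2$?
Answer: $260$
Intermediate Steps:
$J = 2$
$U = 24$ ($U = \left(-12\right) \left(-2\right) = 24$)
$I = 28$ ($I = 24 - -4 = 24 + 4 = 28$)
$x{\left(P \right)} = 0$
$q{\left(g \right)} = 0$ ($q{\left(g \right)} = 0 g^{2} = 0$)
$130 \left(q{\left(13 \right)} + J\right) = 130 \left(0 + 2\right) = 130 \cdot 2 = 260$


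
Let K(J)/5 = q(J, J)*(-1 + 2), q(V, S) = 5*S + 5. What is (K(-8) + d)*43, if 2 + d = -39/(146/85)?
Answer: -1253751/146 ≈ -8587.3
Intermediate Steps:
q(V, S) = 5 + 5*S
K(J) = 25 + 25*J (K(J) = 5*((5 + 5*J)*(-1 + 2)) = 5*((5 + 5*J)*1) = 5*(5 + 5*J) = 25 + 25*J)
d = -3607/146 (d = -2 - 39/(146/85) = -2 - 39/(146*(1/85)) = -2 - 39/146/85 = -2 - 39*85/146 = -2 - 3315/146 = -3607/146 ≈ -24.705)
(K(-8) + d)*43 = ((25 + 25*(-8)) - 3607/146)*43 = ((25 - 200) - 3607/146)*43 = (-175 - 3607/146)*43 = -29157/146*43 = -1253751/146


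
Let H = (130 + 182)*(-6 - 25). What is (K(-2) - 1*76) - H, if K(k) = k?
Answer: 9594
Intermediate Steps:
H = -9672 (H = 312*(-31) = -9672)
(K(-2) - 1*76) - H = (-2 - 1*76) - 1*(-9672) = (-2 - 76) + 9672 = -78 + 9672 = 9594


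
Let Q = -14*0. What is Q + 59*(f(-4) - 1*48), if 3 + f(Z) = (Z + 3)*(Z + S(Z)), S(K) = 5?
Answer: -3068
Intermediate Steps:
Q = 0
f(Z) = -3 + (3 + Z)*(5 + Z) (f(Z) = -3 + (Z + 3)*(Z + 5) = -3 + (3 + Z)*(5 + Z))
Q + 59*(f(-4) - 1*48) = 0 + 59*((12 + (-4)² + 8*(-4)) - 1*48) = 0 + 59*((12 + 16 - 32) - 48) = 0 + 59*(-4 - 48) = 0 + 59*(-52) = 0 - 3068 = -3068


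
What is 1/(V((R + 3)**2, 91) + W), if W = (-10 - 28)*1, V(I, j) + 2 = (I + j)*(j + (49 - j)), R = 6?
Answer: 1/8388 ≈ 0.00011922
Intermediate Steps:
V(I, j) = -2 + 49*I + 49*j (V(I, j) = -2 + (I + j)*(j + (49 - j)) = -2 + (I + j)*49 = -2 + (49*I + 49*j) = -2 + 49*I + 49*j)
W = -38 (W = -38*1 = -38)
1/(V((R + 3)**2, 91) + W) = 1/((-2 + 49*(6 + 3)**2 + 49*91) - 38) = 1/((-2 + 49*9**2 + 4459) - 38) = 1/((-2 + 49*81 + 4459) - 38) = 1/((-2 + 3969 + 4459) - 38) = 1/(8426 - 38) = 1/8388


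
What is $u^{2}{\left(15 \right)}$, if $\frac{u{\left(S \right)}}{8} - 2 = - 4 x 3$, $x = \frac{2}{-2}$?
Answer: $12544$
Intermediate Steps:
$x = -1$ ($x = 2 \left(- \frac{1}{2}\right) = -1$)
$u{\left(S \right)} = 112$ ($u{\left(S \right)} = 16 + 8 \left(-4\right) \left(-1\right) 3 = 16 + 8 \cdot 4 \cdot 3 = 16 + 8 \cdot 12 = 16 + 96 = 112$)
$u^{2}{\left(15 \right)} = 112^{2} = 12544$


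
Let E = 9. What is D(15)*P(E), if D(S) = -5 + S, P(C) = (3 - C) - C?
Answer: -150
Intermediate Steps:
P(C) = 3 - 2*C
D(15)*P(E) = (-5 + 15)*(3 - 2*9) = 10*(3 - 18) = 10*(-15) = -150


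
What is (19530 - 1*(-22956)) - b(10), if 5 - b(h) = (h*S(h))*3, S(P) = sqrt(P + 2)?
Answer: 42481 + 60*sqrt(3) ≈ 42585.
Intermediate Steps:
S(P) = sqrt(2 + P)
b(h) = 5 - 3*h*sqrt(2 + h) (b(h) = 5 - h*sqrt(2 + h)*3 = 5 - 3*h*sqrt(2 + h))
(19530 - 1*(-22956)) - b(10) = (19530 - 1*(-22956)) - (5 - 3*10*sqrt(2 + 10)) = (19530 + 22956) - (5 - 3*10*sqrt(12)) = 42486 - (5 - 3*10*2*sqrt(3)) = 42486 - (5 - 60*sqrt(3)) = 42486 + (-5 + 60*sqrt(3)) = 42481 + 60*sqrt(3)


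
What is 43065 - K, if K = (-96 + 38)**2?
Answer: 39701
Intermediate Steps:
K = 3364 (K = (-58)**2 = 3364)
43065 - K = 43065 - 1*3364 = 43065 - 3364 = 39701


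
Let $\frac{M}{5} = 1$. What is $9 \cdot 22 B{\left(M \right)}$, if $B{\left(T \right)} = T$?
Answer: $990$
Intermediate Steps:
$M = 5$ ($M = 5 \cdot 1 = 5$)
$9 \cdot 22 B{\left(M \right)} = 9 \cdot 22 \cdot 5 = 198 \cdot 5 = 990$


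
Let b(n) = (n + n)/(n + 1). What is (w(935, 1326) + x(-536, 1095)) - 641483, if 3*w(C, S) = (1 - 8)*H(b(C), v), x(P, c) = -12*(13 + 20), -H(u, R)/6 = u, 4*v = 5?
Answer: -150193141/234 ≈ -6.4185e+5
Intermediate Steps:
v = 5/4 (v = (1/4)*5 = 5/4 ≈ 1.2500)
b(n) = 2*n/(1 + n) (b(n) = (2*n)/(1 + n) = 2*n/(1 + n))
H(u, R) = -6*u
x(P, c) = -396 (x(P, c) = -12*33 = -396)
w(C, S) = 28*C/(1 + C) (w(C, S) = ((1 - 8)*(-12*C/(1 + C)))/3 = (-(-84)*C/(1 + C))/3 = (84*C/(1 + C))/3 = 28*C/(1 + C))
(w(935, 1326) + x(-536, 1095)) - 641483 = (28*935/(1 + 935) - 396) - 641483 = (28*935/936 - 396) - 641483 = (28*935*(1/936) - 396) - 641483 = (6545/234 - 396) - 641483 = -86119/234 - 641483 = -150193141/234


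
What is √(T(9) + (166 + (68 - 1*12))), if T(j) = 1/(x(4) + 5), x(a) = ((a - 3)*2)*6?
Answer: 5*√2567/17 ≈ 14.902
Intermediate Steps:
x(a) = -36 + 12*a (x(a) = ((-3 + a)*2)*6 = (-6 + 2*a)*6 = -36 + 12*a)
T(j) = 1/17 (T(j) = 1/((-36 + 12*4) + 5) = 1/((-36 + 48) + 5) = 1/(12 + 5) = 1/17)
√(T(9) + (166 + (68 - 1*12))) = √(1/17 + (166 + (68 - 1*12))) = √(1/17 + (166 + (68 - 12))) = √(1/17 + (166 + 56)) = √(1/17 + 222) = √(3775/17) = 5*√2567/17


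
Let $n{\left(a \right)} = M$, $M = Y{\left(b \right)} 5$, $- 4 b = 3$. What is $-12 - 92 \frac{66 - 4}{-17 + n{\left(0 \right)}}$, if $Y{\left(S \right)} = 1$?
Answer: $\frac{1390}{3} \approx 463.33$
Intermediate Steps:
$b = - \frac{3}{4}$ ($b = \left(- \frac{1}{4}\right) 3 = - \frac{3}{4} \approx -0.75$)
$M = 5$ ($M = 1 \cdot 5 = 5$)
$n{\left(a \right)} = 5$
$-12 - 92 \frac{66 - 4}{-17 + n{\left(0 \right)}} = -12 - 92 \frac{66 - 4}{-17 + 5} = -12 - 92 \frac{62}{-12} = -12 - 92 \cdot 62 \left(- \frac{1}{12}\right) = -12 - - \frac{1426}{3} = -12 + \frac{1426}{3} = \frac{1390}{3}$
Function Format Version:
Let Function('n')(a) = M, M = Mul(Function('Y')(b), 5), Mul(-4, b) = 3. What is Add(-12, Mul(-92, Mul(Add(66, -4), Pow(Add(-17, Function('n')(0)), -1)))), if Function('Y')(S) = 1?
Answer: Rational(1390, 3) ≈ 463.33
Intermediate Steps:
b = Rational(-3, 4) (b = Mul(Rational(-1, 4), 3) = Rational(-3, 4) ≈ -0.75000)
M = 5 (M = Mul(1, 5) = 5)
Function('n')(a) = 5
Add(-12, Mul(-92, Mul(Add(66, -4), Pow(Add(-17, Function('n')(0)), -1)))) = Add(-12, Mul(-92, Mul(Add(66, -4), Pow(Add(-17, 5), -1)))) = Add(-12, Mul(-92, Mul(62, Pow(-12, -1)))) = Add(-12, Mul(-92, Mul(62, Rational(-1, 12)))) = Add(-12, Mul(-92, Rational(-31, 6))) = Add(-12, Rational(1426, 3)) = Rational(1390, 3)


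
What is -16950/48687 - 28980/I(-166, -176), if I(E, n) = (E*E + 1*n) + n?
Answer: -52001585/36791143 ≈ -1.4134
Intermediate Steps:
I(E, n) = E**2 + 2*n (I(E, n) = (E**2 + n) + n = (n + E**2) + n = E**2 + 2*n)
-16950/48687 - 28980/I(-166, -176) = -16950/48687 - 28980/((-166)**2 + 2*(-176)) = -16950*1/48687 - 28980/(27556 - 352) = -5650/16229 - 28980/27204 = -5650/16229 - 28980*1/27204 = -5650/16229 - 2415/2267 = -52001585/36791143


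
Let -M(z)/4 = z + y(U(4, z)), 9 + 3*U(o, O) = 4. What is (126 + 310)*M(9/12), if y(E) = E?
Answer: 4796/3 ≈ 1598.7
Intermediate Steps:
U(o, O) = -5/3 (U(o, O) = -3 + (⅓)*4 = -3 + 4/3 = -5/3)
M(z) = 20/3 - 4*z (M(z) = -4*(z - 5/3) = -4*(-5/3 + z) = 20/3 - 4*z)
(126 + 310)*M(9/12) = (126 + 310)*(20/3 - 36/12) = 436*(20/3 - 36/12) = 436*(20/3 - 4*¾) = 436*(20/3 - 3) = 436*(11/3) = 4796/3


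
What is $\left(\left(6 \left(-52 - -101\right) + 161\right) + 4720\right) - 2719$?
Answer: $2456$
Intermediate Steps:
$\left(\left(6 \left(-52 - -101\right) + 161\right) + 4720\right) - 2719 = \left(\left(6 \left(-52 + 101\right) + 161\right) + 4720\right) - 2719 = \left(\left(6 \cdot 49 + 161\right) + 4720\right) - 2719 = \left(\left(294 + 161\right) + 4720\right) - 2719 = \left(455 + 4720\right) - 2719 = 5175 - 2719 = 2456$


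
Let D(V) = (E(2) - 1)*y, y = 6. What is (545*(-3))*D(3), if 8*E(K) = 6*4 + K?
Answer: -44145/2 ≈ -22073.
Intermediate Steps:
E(K) = 3 + K/8 (E(K) = (6*4 + K)/8 = (24 + K)/8 = 3 + K/8)
D(V) = 27/2 (D(V) = ((3 + (⅛)*2) - 1)*6 = ((3 + ¼) - 1)*6 = (13/4 - 1)*6 = (9/4)*6 = 27/2)
(545*(-3))*D(3) = (545*(-3))*(27/2) = -1635*27/2 = -44145/2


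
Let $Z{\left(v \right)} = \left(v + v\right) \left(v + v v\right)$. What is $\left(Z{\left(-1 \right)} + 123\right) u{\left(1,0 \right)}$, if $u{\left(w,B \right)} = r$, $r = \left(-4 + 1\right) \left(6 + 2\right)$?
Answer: $-2952$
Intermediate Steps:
$Z{\left(v \right)} = 2 v \left(v + v^{2}\right)$
$r = -24$ ($r = \left(-3\right) 8 = -24$)
$u{\left(w,B \right)} = -24$
$\left(Z{\left(-1 \right)} + 123\right) u{\left(1,0 \right)} = \left(2 \left(-1\right)^{2} \left(1 - 1\right) + 123\right) \left(-24\right) = \left(2 \cdot 1 \cdot 0 + 123\right) \left(-24\right) = \left(0 + 123\right) \left(-24\right) = 123 \left(-24\right) = -2952$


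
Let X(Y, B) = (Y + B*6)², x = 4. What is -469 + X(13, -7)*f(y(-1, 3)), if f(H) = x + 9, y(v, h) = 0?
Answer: 10464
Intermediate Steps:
X(Y, B) = (Y + 6*B)²
f(H) = 13 (f(H) = 4 + 9 = 13)
-469 + X(13, -7)*f(y(-1, 3)) = -469 + (13 + 6*(-7))²*13 = -469 + (13 - 42)²*13 = -469 + (-29)²*13 = -469 + 841*13 = -469 + 10933 = 10464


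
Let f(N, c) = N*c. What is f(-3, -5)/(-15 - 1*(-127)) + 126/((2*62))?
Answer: 3993/3472 ≈ 1.1501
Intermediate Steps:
f(-3, -5)/(-15 - 1*(-127)) + 126/((2*62)) = (-3*(-5))/(-15 - 1*(-127)) + 126/((2*62)) = 15/(-15 + 127) + 126/124 = 15/112 + 126*(1/124) = 15*(1/112) + 63/62 = 15/112 + 63/62 = 3993/3472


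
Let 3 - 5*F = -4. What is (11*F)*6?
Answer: 462/5 ≈ 92.400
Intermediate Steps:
F = 7/5 (F = 3/5 - 1/5*(-4) = 3/5 + 4/5 = 7/5 ≈ 1.4000)
(11*F)*6 = (11*(7/5))*6 = (77/5)*6 = 462/5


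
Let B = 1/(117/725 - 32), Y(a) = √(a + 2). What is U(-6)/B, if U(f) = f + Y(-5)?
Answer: 138498/725 - 23083*I*√3/725 ≈ 191.03 - 55.146*I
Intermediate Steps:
Y(a) = √(2 + a)
U(f) = f + I*√3 (U(f) = f + √(2 - 5) = f + √(-3) = f + I*√3)
B = -725/23083 (B = 1/(117*(1/725) - 32) = 1/(117/725 - 32) = 1/(-23083/725) = -725/23083 ≈ -0.031408)
U(-6)/B = (-6 + I*√3)/(-725/23083) = (-6 + I*√3)*(-23083/725) = 138498/725 - 23083*I*√3/725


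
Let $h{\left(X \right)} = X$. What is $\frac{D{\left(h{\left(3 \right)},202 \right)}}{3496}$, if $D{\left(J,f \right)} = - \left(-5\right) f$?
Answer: $\frac{505}{1748} \approx 0.2889$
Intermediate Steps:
$D{\left(J,f \right)} = 5 f$
$\frac{D{\left(h{\left(3 \right)},202 \right)}}{3496} = \frac{5 \cdot 202}{3496} = 1010 \cdot \frac{1}{3496} = \frac{505}{1748}$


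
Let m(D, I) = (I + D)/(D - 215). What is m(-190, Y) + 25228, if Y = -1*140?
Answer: 681178/27 ≈ 25229.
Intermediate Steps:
Y = -140
m(D, I) = (D + I)/(-215 + D)
m(-190, Y) + 25228 = (-190 - 140)/(-215 - 190) + 25228 = -330/(-405) + 25228 = -1/405*(-330) + 25228 = 22/27 + 25228 = 681178/27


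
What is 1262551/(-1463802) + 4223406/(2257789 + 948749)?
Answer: 39515044281/86921050694 ≈ 0.45461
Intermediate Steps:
1262551/(-1463802) + 4223406/(2257789 + 948749) = 1262551*(-1/1463802) + 4223406/3206538 = -1262551/1463802 + 4223406*(1/3206538) = -1262551/1463802 + 703901/534423 = 39515044281/86921050694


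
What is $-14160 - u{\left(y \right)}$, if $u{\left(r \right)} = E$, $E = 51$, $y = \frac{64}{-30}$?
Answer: $-14211$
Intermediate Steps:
$y = - \frac{32}{15}$ ($y = 64 \left(- \frac{1}{30}\right) = - \frac{32}{15} \approx -2.1333$)
$u{\left(r \right)} = 51$
$-14160 - u{\left(y \right)} = -14160 - 51 = -14211$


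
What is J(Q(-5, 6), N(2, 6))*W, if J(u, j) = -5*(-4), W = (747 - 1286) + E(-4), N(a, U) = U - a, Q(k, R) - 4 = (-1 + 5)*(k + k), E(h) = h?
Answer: -10860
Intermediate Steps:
Q(k, R) = 4 + 8*k (Q(k, R) = 4 + (-1 + 5)*(k + k) = 4 + 4*(2*k) = 4 + 8*k)
W = -543 (W = (747 - 1286) - 4 = -539 - 4 = -543)
J(u, j) = 20
J(Q(-5, 6), N(2, 6))*W = 20*(-543) = -10860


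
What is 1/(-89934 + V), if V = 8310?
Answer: -1/81624 ≈ -1.2251e-5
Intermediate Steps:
1/(-89934 + V) = 1/(-89934 + 8310) = 1/(-81624) = -1/81624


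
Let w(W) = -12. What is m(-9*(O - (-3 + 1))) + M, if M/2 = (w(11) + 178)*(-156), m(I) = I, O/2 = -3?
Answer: -51756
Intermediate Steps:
O = -6 (O = 2*(-3) = -6)
M = -51792 (M = 2*((-12 + 178)*(-156)) = 2*(166*(-156)) = 2*(-25896) = -51792)
m(-9*(O - (-3 + 1))) + M = -9*(-6 - (-3 + 1)) - 51792 = -9*(-6 - 1*(-2)) - 51792 = -9*(-6 + 2) - 51792 = -9*(-4) - 51792 = 36 - 51792 = -51756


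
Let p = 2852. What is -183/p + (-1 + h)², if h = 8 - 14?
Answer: 139565/2852 ≈ 48.936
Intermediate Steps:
h = -6
-183/p + (-1 + h)² = -183/2852 + (-1 - 6)² = -183*1/2852 + (-7)² = -183/2852 + 49 = 139565/2852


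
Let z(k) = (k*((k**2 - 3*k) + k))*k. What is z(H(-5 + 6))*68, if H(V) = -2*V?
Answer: 2176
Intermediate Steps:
z(k) = k**2*(k**2 - 2*k) (z(k) = (k*(k**2 - 2*k))*k = k**2*(k**2 - 2*k))
z(H(-5 + 6))*68 = ((-2*(-5 + 6))**3*(-2 - 2*(-5 + 6)))*68 = ((-2*1)**3*(-2 - 2*1))*68 = ((-2)**3*(-2 - 2))*68 = -8*(-4)*68 = 32*68 = 2176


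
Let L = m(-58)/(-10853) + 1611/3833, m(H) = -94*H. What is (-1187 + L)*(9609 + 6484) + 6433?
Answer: -794438171290911/41599549 ≈ -1.9097e+7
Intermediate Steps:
L = -3413333/41599549 (L = -94*(-58)/(-10853) + 1611/3833 = 5452*(-1/10853) + 1611*(1/3833) = -5452/10853 + 1611/3833 = -3413333/41599549 ≈ -0.082052)
(-1187 + L)*(9609 + 6484) + 6433 = (-1187 - 3413333/41599549)*(9609 + 6484) + 6433 = -49382077996/41599549*16093 + 6433 = -794705781189628/41599549 + 6433 = -794438171290911/41599549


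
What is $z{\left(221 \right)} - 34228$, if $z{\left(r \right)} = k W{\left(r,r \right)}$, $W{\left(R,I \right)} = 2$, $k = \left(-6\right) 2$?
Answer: $-34252$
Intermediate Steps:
$k = -12$
$z{\left(r \right)} = -24$ ($z{\left(r \right)} = \left(-12\right) 2 = -24$)
$z{\left(221 \right)} - 34228 = -24 - 34228 = -34252$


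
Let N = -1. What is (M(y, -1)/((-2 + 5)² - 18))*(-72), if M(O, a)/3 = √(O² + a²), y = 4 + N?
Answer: 24*√10 ≈ 75.895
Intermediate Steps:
y = 3 (y = 4 - 1 = 3)
M(O, a) = 3*√(O² + a²)
(M(y, -1)/((-2 + 5)² - 18))*(-72) = ((3*√(3² + (-1)²))/((-2 + 5)² - 18))*(-72) = ((3*√(9 + 1))/(3² - 18))*(-72) = ((3*√10)/(9 - 18))*(-72) = ((3*√10)/(-9))*(-72) = ((3*√10)*(-⅑))*(-72) = -√10/3*(-72) = 24*√10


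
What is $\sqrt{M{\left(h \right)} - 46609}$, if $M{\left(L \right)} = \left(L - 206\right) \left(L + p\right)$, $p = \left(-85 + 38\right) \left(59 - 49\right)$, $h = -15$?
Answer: $4 \sqrt{3786} \approx 246.12$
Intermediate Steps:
$p = -470$ ($p = \left(-47\right) 10 = -470$)
$M{\left(L \right)} = \left(-470 + L\right) \left(-206 + L\right)$ ($M{\left(L \right)} = \left(L - 206\right) \left(L - 470\right) = \left(-206 + L\right) \left(-470 + L\right) = \left(-470 + L\right) \left(-206 + L\right)$)
$\sqrt{M{\left(h \right)} - 46609} = \sqrt{\left(96820 + \left(-15\right)^{2} - -10140\right) - 46609} = \sqrt{\left(96820 + 225 + 10140\right) - 46609} = \sqrt{107185 - 46609} = \sqrt{60576} = 4 \sqrt{3786}$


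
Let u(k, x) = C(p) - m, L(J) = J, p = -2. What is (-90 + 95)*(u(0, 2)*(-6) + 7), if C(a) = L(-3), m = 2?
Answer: 185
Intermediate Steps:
C(a) = -3
u(k, x) = -5 (u(k, x) = -3 - 1*2 = -3 - 2 = -5)
(-90 + 95)*(u(0, 2)*(-6) + 7) = (-90 + 95)*(-5*(-6) + 7) = 5*(30 + 7) = 5*37 = 185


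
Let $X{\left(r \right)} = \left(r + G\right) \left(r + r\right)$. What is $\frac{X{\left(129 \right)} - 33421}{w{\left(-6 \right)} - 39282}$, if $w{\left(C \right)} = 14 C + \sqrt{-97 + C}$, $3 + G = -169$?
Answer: $\frac{1752377490}{1549682059} + \frac{44515 i \sqrt{103}}{1549682059} \approx 1.1308 + 0.00029153 i$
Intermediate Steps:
$G = -172$ ($G = -3 - 169 = -172$)
$X{\left(r \right)} = 2 r \left(-172 + r\right)$ ($X{\left(r \right)} = \left(r - 172\right) \left(r + r\right) = \left(-172 + r\right) 2 r = 2 r \left(-172 + r\right)$)
$w{\left(C \right)} = \sqrt{-97 + C} + 14 C$
$\frac{X{\left(129 \right)} - 33421}{w{\left(-6 \right)} - 39282} = \frac{2 \cdot 129 \left(-172 + 129\right) - 33421}{\left(\sqrt{-97 - 6} + 14 \left(-6\right)\right) - 39282} = \frac{2 \cdot 129 \left(-43\right) - 33421}{\left(\sqrt{-103} - 84\right) - 39282} = \frac{-11094 - 33421}{\left(i \sqrt{103} - 84\right) - 39282} = - \frac{44515}{\left(-84 + i \sqrt{103}\right) - 39282} = - \frac{44515}{-39366 + i \sqrt{103}}$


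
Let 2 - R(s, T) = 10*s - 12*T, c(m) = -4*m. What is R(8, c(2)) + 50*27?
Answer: 1176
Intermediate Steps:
R(s, T) = 2 - 10*s + 12*T (R(s, T) = 2 - (10*s - 12*T) = 2 - (-12*T + 10*s) = 2 + (-10*s + 12*T) = 2 - 10*s + 12*T)
R(8, c(2)) + 50*27 = (2 - 10*8 + 12*(-4*2)) + 50*27 = (2 - 80 + 12*(-8)) + 1350 = (2 - 80 - 96) + 1350 = -174 + 1350 = 1176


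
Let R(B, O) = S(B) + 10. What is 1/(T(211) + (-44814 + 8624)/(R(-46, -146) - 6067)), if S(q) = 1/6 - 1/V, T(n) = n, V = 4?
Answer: 14537/3154163 ≈ 0.0046088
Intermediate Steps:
S(q) = -1/12 (S(q) = 1/6 - 1/4 = 1*(⅙) - 1*¼ = ⅙ - ¼ = -1/12)
R(B, O) = 119/12 (R(B, O) = -1/12 + 10 = 119/12)
1/(T(211) + (-44814 + 8624)/(R(-46, -146) - 6067)) = 1/(211 + (-44814 + 8624)/(119/12 - 6067)) = 1/(211 - 36190/(-72685/12)) = 1/(211 - 36190*(-12/72685)) = 1/(211 + 86856/14537) = 1/(3154163/14537) = 14537/3154163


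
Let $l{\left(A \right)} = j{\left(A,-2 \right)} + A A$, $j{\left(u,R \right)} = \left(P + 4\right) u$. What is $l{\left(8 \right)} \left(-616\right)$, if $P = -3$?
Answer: $-44352$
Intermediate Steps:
$j{\left(u,R \right)} = u$ ($j{\left(u,R \right)} = \left(-3 + 4\right) u = 1 u = u$)
$l{\left(A \right)} = A + A^{2}$ ($l{\left(A \right)} = A + A A = A + A^{2}$)
$l{\left(8 \right)} \left(-616\right) = 8 \left(1 + 8\right) \left(-616\right) = 8 \cdot 9 \left(-616\right) = 72 \left(-616\right) = -44352$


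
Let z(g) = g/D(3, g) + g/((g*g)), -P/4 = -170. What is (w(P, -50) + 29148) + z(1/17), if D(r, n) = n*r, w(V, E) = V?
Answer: 89536/3 ≈ 29845.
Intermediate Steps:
P = 680 (P = -4*(-170) = 680)
z(g) = ⅓ + 1/g (z(g) = g/((g*3)) + g/((g*g)) = g/((3*g)) + g/(g²) = g*(1/(3*g)) + g/g² = ⅓ + 1/g)
(w(P, -50) + 29148) + z(1/17) = (680 + 29148) + (3 + 1/17)/(3*(1/17)) = 29828 + (3 + 1/17)/(3*(1/17)) = 29828 + (⅓)*17*(52/17) = 29828 + 52/3 = 89536/3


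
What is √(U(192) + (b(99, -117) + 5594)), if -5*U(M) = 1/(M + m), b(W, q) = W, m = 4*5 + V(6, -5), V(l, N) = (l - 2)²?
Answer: √1849655415/570 ≈ 75.452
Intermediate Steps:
V(l, N) = (-2 + l)²
m = 36 (m = 4*5 + (-2 + 6)² = 20 + 4² = 20 + 16 = 36)
U(M) = -1/(5*(36 + M)) (U(M) = -1/(5*(M + 36)) = -1/(5*(36 + M)))
√(U(192) + (b(99, -117) + 5594)) = √(-1/(180 + 5*192) + (99 + 5594)) = √(-1/(180 + 960) + 5693) = √(-1/1140 + 5693) = √(6490019/1140) = √1849655415/570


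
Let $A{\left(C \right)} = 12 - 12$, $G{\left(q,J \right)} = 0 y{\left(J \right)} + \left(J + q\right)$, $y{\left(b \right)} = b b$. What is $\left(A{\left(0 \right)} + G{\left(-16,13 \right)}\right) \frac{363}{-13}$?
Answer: $\frac{1089}{13} \approx 83.769$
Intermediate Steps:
$y{\left(b \right)} = b^{2}$
$G{\left(q,J \right)} = J + q$ ($G{\left(q,J \right)} = 0 J^{2} + \left(J + q\right) = 0 + \left(J + q\right) = J + q$)
$A{\left(C \right)} = 0$ ($A{\left(C \right)} = 12 - 12 = 0$)
$\left(A{\left(0 \right)} + G{\left(-16,13 \right)}\right) \frac{363}{-13} = \left(0 + \left(13 - 16\right)\right) \frac{363}{-13} = \left(0 - 3\right) 363 \left(- \frac{1}{13}\right) = \left(-3\right) \left(- \frac{363}{13}\right) = \frac{1089}{13}$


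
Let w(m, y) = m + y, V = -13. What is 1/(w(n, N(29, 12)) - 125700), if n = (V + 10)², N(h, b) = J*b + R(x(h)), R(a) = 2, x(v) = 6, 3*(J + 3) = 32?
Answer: -1/125597 ≈ -7.9620e-6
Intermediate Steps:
J = 23/3 (J = -3 + (⅓)*32 = -3 + 32/3 = 23/3 ≈ 7.6667)
N(h, b) = 2 + 23*b/3 (N(h, b) = 23*b/3 + 2 = 2 + 23*b/3)
n = 9 (n = (-13 + 10)² = (-3)² = 9)
1/(w(n, N(29, 12)) - 125700) = 1/((9 + (2 + (23/3)*12)) - 125700) = 1/((9 + (2 + 92)) - 125700) = 1/((9 + 94) - 125700) = 1/(103 - 125700) = 1/(-125597) = -1/125597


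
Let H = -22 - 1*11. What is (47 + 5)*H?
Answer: -1716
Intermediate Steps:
H = -33 (H = -22 - 11 = -33)
(47 + 5)*H = (47 + 5)*(-33) = 52*(-33) = -1716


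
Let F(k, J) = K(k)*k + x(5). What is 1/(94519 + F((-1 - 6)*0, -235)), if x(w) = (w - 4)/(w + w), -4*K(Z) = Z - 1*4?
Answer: 10/945191 ≈ 1.0580e-5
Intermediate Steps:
K(Z) = 1 - Z/4 (K(Z) = -(Z - 1*4)/4 = -(Z - 4)/4 = -(-4 + Z)/4 = 1 - Z/4)
x(w) = (-4 + w)/(2*w) (x(w) = (-4 + w)/((2*w)) = (-4 + w)*(1/(2*w)) = (-4 + w)/(2*w))
F(k, J) = ⅒ + k*(1 - k/4) (F(k, J) = (1 - k/4)*k + (½)*(-4 + 5)/5 = k*(1 - k/4) + (½)*(⅕)*1 = k*(1 - k/4) + ⅒ = ⅒ + k*(1 - k/4))
1/(94519 + F((-1 - 6)*0, -235)) = 1/(94519 + (⅒ - (-1 - 6)*0*(-4 + (-1 - 6)*0)/4)) = 1/(94519 + (⅒ - (-7*0)*(-4 - 7*0)/4)) = 1/(94519 + (⅒ - ¼*0*(-4 + 0))) = 1/(94519 + (⅒ - ¼*0*(-4))) = 1/(94519 + (⅒ + 0)) = 1/(94519 + ⅒) = 1/(945191/10) = 10/945191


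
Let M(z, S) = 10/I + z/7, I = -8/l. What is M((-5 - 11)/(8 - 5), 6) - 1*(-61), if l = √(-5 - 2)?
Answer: 1265/21 - 5*I*√7/4 ≈ 60.238 - 3.3072*I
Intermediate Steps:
l = I*√7 (l = √(-7) = I*√7 ≈ 2.6458*I)
I = 8*I*√7/7 (I = -8*(-I*√7/7) = -(-8)*I*√7/7 = 8*I*√7/7 ≈ 3.0237*I)
M(z, S) = z/7 - 5*I*√7/4 (M(z, S) = 10/((8*I*√7/7)) + z/7 = 10*(-I*√7/8) + z*(⅐) = -5*I*√7/4 + z/7 = z/7 - 5*I*√7/4)
M((-5 - 11)/(8 - 5), 6) - 1*(-61) = (((-5 - 11)/(8 - 5))/7 - 5*I*√7/4) - 1*(-61) = ((-16/3)/7 - 5*I*√7/4) + 61 = ((-16*⅓)/7 - 5*I*√7/4) + 61 = ((⅐)*(-16/3) - 5*I*√7/4) + 61 = (-16/21 - 5*I*√7/4) + 61 = 1265/21 - 5*I*√7/4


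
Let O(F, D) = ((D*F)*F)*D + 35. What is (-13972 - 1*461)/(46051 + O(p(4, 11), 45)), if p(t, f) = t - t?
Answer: -4811/15362 ≈ -0.31318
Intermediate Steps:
p(t, f) = 0
O(F, D) = 35 + D**2*F**2 (O(F, D) = (D*F**2)*D + 35 = D**2*F**2 + 35 = 35 + D**2*F**2)
(-13972 - 1*461)/(46051 + O(p(4, 11), 45)) = (-13972 - 1*461)/(46051 + (35 + 45**2*0**2)) = (-13972 - 461)/(46051 + (35 + 2025*0)) = -14433/(46051 + (35 + 0)) = -14433/(46051 + 35) = -14433/46086 = -14433*1/46086 = -4811/15362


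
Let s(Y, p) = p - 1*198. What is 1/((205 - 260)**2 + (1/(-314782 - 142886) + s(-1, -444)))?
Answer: 457668/1090622843 ≈ 0.00041964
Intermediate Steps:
s(Y, p) = -198 + p (s(Y, p) = p - 198 = -198 + p)
1/((205 - 260)**2 + (1/(-314782 - 142886) + s(-1, -444))) = 1/((205 - 260)**2 + (1/(-314782 - 142886) + (-198 - 444))) = 1/((-55)**2 + (1/(-457668) - 642)) = 1/(3025 + (-1/457668 - 642)) = 1/(3025 - 293822857/457668) = 1/(1090622843/457668) = 457668/1090622843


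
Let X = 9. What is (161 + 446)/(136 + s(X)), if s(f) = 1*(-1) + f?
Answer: 607/144 ≈ 4.2153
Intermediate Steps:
s(f) = -1 + f
(161 + 446)/(136 + s(X)) = (161 + 446)/(136 + (-1 + 9)) = 607/(136 + 8) = 607/144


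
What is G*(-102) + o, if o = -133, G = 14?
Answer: -1561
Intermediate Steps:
G*(-102) + o = 14*(-102) - 133 = -1428 - 133 = -1561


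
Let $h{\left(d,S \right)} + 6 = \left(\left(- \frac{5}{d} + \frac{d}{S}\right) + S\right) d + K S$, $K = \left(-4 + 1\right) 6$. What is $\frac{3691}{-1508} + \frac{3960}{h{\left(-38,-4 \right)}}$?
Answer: $- \frac{1629487}{55796} \approx -29.204$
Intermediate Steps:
$K = -18$ ($K = \left(-3\right) 6 = -18$)
$h{\left(d,S \right)} = -6 - 18 S + d \left(S - \frac{5}{d} + \frac{d}{S}\right)$ ($h{\left(d,S \right)} = -6 - \left(18 S - \left(\left(- \frac{5}{d} + \frac{d}{S}\right) + S\right) d\right) = -6 - \left(18 S - \left(S - \frac{5}{d} + \frac{d}{S}\right) d\right) = -6 - \left(18 S - d \left(S - \frac{5}{d} + \frac{d}{S}\right)\right) = -6 - 18 S + d \left(S - \frac{5}{d} + \frac{d}{S}\right)$)
$\frac{3691}{-1508} + \frac{3960}{h{\left(-38,-4 \right)}} = \frac{3691}{-1508} + \frac{3960}{-11 - -72 - -152 + \frac{\left(-38\right)^{2}}{-4}} = 3691 \left(- \frac{1}{1508}\right) + \frac{3960}{-11 + 72 + 152 - 361} = - \frac{3691}{1508} + \frac{3960}{-11 + 72 + 152 - 361} = - \frac{3691}{1508} + \frac{3960}{-148} = - \frac{3691}{1508} + 3960 \left(- \frac{1}{148}\right) = - \frac{3691}{1508} - \frac{990}{37} = - \frac{1629487}{55796}$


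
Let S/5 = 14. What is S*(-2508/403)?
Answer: -175560/403 ≈ -435.63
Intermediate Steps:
S = 70 (S = 5*14 = 70)
S*(-2508/403) = 70*(-2508/403) = -175560/403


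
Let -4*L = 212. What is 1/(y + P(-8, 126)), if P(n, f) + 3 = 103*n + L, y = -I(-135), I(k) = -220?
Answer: -1/660 ≈ -0.0015152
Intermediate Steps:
L = -53 (L = -1/4*212 = -53)
y = 220 (y = -1*(-220) = 220)
P(n, f) = -56 + 103*n (P(n, f) = -3 + (103*n - 53) = -3 + (-53 + 103*n) = -56 + 103*n)
1/(y + P(-8, 126)) = 1/(220 + (-56 + 103*(-8))) = 1/(220 + (-56 - 824)) = 1/(220 - 880) = 1/(-660) = -1/660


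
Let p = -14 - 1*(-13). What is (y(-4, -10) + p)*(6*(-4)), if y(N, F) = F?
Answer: 264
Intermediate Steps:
p = -1 (p = -14 + 13 = -1)
(y(-4, -10) + p)*(6*(-4)) = (-10 - 1)*(6*(-4)) = -11*(-24) = 264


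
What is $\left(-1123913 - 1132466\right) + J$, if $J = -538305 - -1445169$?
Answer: $-1349515$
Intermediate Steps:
$J = 906864$ ($J = -538305 + 1445169 = 906864$)
$\left(-1123913 - 1132466\right) + J = \left(-1123913 - 1132466\right) + 906864 = -2256379 + 906864 = -1349515$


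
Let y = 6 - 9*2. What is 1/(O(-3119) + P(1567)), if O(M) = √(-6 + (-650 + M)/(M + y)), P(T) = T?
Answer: 4906277/7688151076 - I*√47018227/7688151076 ≈ 0.00063816 - 8.9189e-7*I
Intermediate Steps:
y = -12 (y = 6 - 18 = -12)
O(M) = √(-6 + (-650 + M)/(-12 + M)) (O(M) = √(-6 + (-650 + M)/(M - 12)) = √(-6 + (-650 + M)/(-12 + M)))
1/(O(-3119) + P(1567)) = 1/(√((-578 - 5*(-3119))/(-12 - 3119)) + 1567) = 1/(√((-578 + 15595)/(-3131)) + 1567) = 1/(√(-1/3131*15017) + 1567) = 1/(√(-15017/3131) + 1567) = 1/(I*√47018227/3131 + 1567) = 1/(1567 + I*√47018227/3131)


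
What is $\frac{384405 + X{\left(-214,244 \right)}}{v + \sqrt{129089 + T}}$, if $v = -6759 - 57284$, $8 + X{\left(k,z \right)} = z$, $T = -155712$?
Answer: $- \frac{24633563563}{4101532472} - \frac{384641 i \sqrt{26623}}{4101532472} \approx -6.0059 - 0.015302 i$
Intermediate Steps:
$X{\left(k,z \right)} = -8 + z$
$v = -64043$
$\frac{384405 + X{\left(-214,244 \right)}}{v + \sqrt{129089 + T}} = \frac{384405 + \left(-8 + 244\right)}{-64043 + \sqrt{129089 - 155712}} = \frac{384405 + 236}{-64043 + \sqrt{-26623}} = \frac{384641}{-64043 + i \sqrt{26623}}$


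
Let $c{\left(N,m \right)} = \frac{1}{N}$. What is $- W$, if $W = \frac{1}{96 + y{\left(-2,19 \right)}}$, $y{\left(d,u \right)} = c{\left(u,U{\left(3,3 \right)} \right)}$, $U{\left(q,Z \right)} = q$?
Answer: $- \frac{19}{1825} \approx -0.010411$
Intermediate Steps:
$y{\left(d,u \right)} = \frac{1}{u}$
$W = \frac{19}{1825}$ ($W = \frac{1}{96 + \frac{1}{19}} = \frac{1}{\frac{1825}{19}} = \frac{19}{1825} \approx 0.010411$)
$- W = \left(-1\right) \frac{19}{1825} = - \frac{19}{1825}$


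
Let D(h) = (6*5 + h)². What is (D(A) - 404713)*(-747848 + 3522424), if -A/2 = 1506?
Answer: 23549521777936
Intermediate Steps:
A = -3012 (A = -2*1506 = -3012)
D(h) = (30 + h)²
(D(A) - 404713)*(-747848 + 3522424) = ((30 - 3012)² - 404713)*(-747848 + 3522424) = ((-2982)² - 404713)*2774576 = (8892324 - 404713)*2774576 = 8487611*2774576 = 23549521777936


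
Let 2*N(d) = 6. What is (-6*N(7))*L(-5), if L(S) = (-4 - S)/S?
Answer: 18/5 ≈ 3.6000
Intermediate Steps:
N(d) = 3 (N(d) = (½)*6 = 3)
L(S) = (-4 - S)/S
(-6*N(7))*L(-5) = (-6*3)*((-4 - 1*(-5))/(-5)) = -(-18)*(-4 + 5)/5 = -(-18)/5 = -18*(-⅕) = 18/5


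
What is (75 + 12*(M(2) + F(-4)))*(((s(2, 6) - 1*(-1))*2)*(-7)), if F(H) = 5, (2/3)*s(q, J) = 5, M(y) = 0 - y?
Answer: -13209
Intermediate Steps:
M(y) = -y
s(q, J) = 15/2 (s(q, J) = (3/2)*5 = 15/2)
(75 + 12*(M(2) + F(-4)))*(((s(2, 6) - 1*(-1))*2)*(-7)) = (75 + 12*(-1*2 + 5))*(((15/2 - 1*(-1))*2)*(-7)) = (75 + 12*(-2 + 5))*(((15/2 + 1)*2)*(-7)) = (75 + 12*3)*(((17/2)*2)*(-7)) = (75 + 36)*(17*(-7)) = 111*(-119) = -13209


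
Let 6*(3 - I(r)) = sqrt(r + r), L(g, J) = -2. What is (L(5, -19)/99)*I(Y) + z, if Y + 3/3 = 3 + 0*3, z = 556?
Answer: 165116/297 ≈ 555.95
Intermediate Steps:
Y = 2 (Y = -1 + (3 + 0*3) = -1 + (3 + 0) = -1 + 3 = 2)
I(r) = 3 - sqrt(2)*sqrt(r)/6 (I(r) = 3 - sqrt(r + r)/6 = 3 - sqrt(2)*sqrt(r)/6)
(L(5, -19)/99)*I(Y) + z = (-2/99)*(3 - sqrt(2)*sqrt(2)/6) + 556 = (-2*1/99)*(3 - 1/3) + 556 = -2/99*8/3 + 556 = -16/297 + 556 = 165116/297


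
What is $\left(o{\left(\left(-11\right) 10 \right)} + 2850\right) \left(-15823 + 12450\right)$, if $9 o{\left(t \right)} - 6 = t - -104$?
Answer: $-9613050$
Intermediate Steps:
$o{\left(t \right)} = \frac{110}{9} + \frac{t}{9}$ ($o{\left(t \right)} = \frac{2}{3} + \frac{t - -104}{9} = \frac{2}{3} + \frac{t + 104}{9} = \frac{2}{3} + \frac{104 + t}{9} = \frac{2}{3} + \left(\frac{104}{9} + \frac{t}{9}\right) = \frac{110}{9} + \frac{t}{9}$)
$\left(o{\left(\left(-11\right) 10 \right)} + 2850\right) \left(-15823 + 12450\right) = \left(\left(\frac{110}{9} + \frac{\left(-11\right) 10}{9}\right) + 2850\right) \left(-15823 + 12450\right) = \left(\left(\frac{110}{9} + \frac{1}{9} \left(-110\right)\right) + 2850\right) \left(-3373\right) = \left(\left(\frac{110}{9} - \frac{110}{9}\right) + 2850\right) \left(-3373\right) = \left(0 + 2850\right) \left(-3373\right) = 2850 \left(-3373\right) = -9613050$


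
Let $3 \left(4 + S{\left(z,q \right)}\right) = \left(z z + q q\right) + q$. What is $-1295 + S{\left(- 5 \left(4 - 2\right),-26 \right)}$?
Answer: $-1049$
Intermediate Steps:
$S{\left(z,q \right)} = -4 + \frac{q}{3} + \frac{q^{2}}{3} + \frac{z^{2}}{3}$ ($S{\left(z,q \right)} = -4 + \frac{\left(z z + q q\right) + q}{3} = -4 + \frac{\left(z^{2} + q^{2}\right) + q}{3} = -4 + \frac{\left(q^{2} + z^{2}\right) + q}{3} = -4 + \frac{q + q^{2} + z^{2}}{3} = -4 + \left(\frac{q}{3} + \frac{q^{2}}{3} + \frac{z^{2}}{3}\right) = -4 + \frac{q}{3} + \frac{q^{2}}{3} + \frac{z^{2}}{3}$)
$-1295 + S{\left(- 5 \left(4 - 2\right),-26 \right)} = -1295 + \left(-4 + \frac{1}{3} \left(-26\right) + \frac{\left(-26\right)^{2}}{3} + \frac{\left(- 5 \left(4 - 2\right)\right)^{2}}{3}\right) = -1295 + \left(-4 - \frac{26}{3} + \frac{1}{3} \cdot 676 + \frac{\left(\left(-5\right) 2\right)^{2}}{3}\right) = -1295 + \left(-4 - \frac{26}{3} + \frac{676}{3} + \frac{\left(-10\right)^{2}}{3}\right) = -1295 + \left(-4 - \frac{26}{3} + \frac{676}{3} + \frac{1}{3} \cdot 100\right) = -1295 + \left(-4 - \frac{26}{3} + \frac{676}{3} + \frac{100}{3}\right) = -1295 + 246 = -1049$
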